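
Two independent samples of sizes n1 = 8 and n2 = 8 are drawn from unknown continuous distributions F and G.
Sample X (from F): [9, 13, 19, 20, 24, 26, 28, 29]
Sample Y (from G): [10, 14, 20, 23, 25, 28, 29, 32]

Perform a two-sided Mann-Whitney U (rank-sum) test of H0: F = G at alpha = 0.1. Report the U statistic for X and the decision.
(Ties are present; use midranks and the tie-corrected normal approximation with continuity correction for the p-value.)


Step 1: Combine and sort all 16 observations; assign midranks.
sorted (value, group): (9,X), (10,Y), (13,X), (14,Y), (19,X), (20,X), (20,Y), (23,Y), (24,X), (25,Y), (26,X), (28,X), (28,Y), (29,X), (29,Y), (32,Y)
ranks: 9->1, 10->2, 13->3, 14->4, 19->5, 20->6.5, 20->6.5, 23->8, 24->9, 25->10, 26->11, 28->12.5, 28->12.5, 29->14.5, 29->14.5, 32->16
Step 2: Rank sum for X: R1 = 1 + 3 + 5 + 6.5 + 9 + 11 + 12.5 + 14.5 = 62.5.
Step 3: U_X = R1 - n1(n1+1)/2 = 62.5 - 8*9/2 = 62.5 - 36 = 26.5.
       U_Y = n1*n2 - U_X = 64 - 26.5 = 37.5.
Step 4: Ties are present, so use the tie-corrected normal approximation (with continuity correction) for the p-value.
Step 5: p-value = 0.598703; compare to alpha = 0.1. fail to reject H0.

U_X = 26.5, p = 0.598703, fail to reject H0 at alpha = 0.1.


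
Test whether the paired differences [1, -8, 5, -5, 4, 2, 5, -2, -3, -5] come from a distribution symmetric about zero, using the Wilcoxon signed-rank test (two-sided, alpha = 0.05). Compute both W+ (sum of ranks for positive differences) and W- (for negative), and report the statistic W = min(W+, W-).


Step 1: Drop any zero differences (none here) and take |d_i|.
|d| = [1, 8, 5, 5, 4, 2, 5, 2, 3, 5]
Step 2: Midrank |d_i| (ties get averaged ranks).
ranks: |1|->1, |8|->10, |5|->7.5, |5|->7.5, |4|->5, |2|->2.5, |5|->7.5, |2|->2.5, |3|->4, |5|->7.5
Step 3: Attach original signs; sum ranks with positive sign and with negative sign.
W+ = 1 + 7.5 + 5 + 2.5 + 7.5 = 23.5
W- = 10 + 7.5 + 2.5 + 4 + 7.5 = 31.5
(Check: W+ + W- = 55 should equal n(n+1)/2 = 55.)
Step 4: Test statistic W = min(W+, W-) = 23.5.
Step 5: Ties in |d|, so use the tie-corrected normal approximation.
        E[W] = n(n+1)/4 = 10*11/4 = 27.5.
        Tie groups: |d|=2 (t=2), |d|=5 (t=4); sum(t^3 - t) = 66.
        Var[W] = n(n+1)(2n+1)/24 - sum(t^3-t)/48 = 2310/24 - 66/48 = 94.875.
        z = (W - E[W]) / sqrt(Var[W]) = (23.5 - 27.5) / 9.7404 = -0.4107.
        Two-sided p = 2*Phi(z) = 0.681321.
Step 6: alpha = 0.05. fail to reject H0.

W+ = 23.5, W- = 31.5, W = min = 23.5, p = 0.681321, fail to reject H0.


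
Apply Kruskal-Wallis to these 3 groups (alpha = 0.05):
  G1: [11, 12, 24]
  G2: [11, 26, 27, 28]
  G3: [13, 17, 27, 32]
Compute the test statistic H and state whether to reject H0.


Step 1: Combine all N = 11 observations and assign midranks.
sorted (value, group, rank): (11,G1,1.5), (11,G2,1.5), (12,G1,3), (13,G3,4), (17,G3,5), (24,G1,6), (26,G2,7), (27,G2,8.5), (27,G3,8.5), (28,G2,10), (32,G3,11)
Step 2: Sum ranks within each group.
R_1 = 10.5 (n_1 = 3)
R_2 = 27 (n_2 = 4)
R_3 = 28.5 (n_3 = 4)
Step 3: H = 12/(N(N+1)) * sum(R_i^2/n_i) - 3(N+1)
     = 12/(11*12) * (10.5^2/3 + 27^2/4 + 28.5^2/4) - 3*12
     = 0.090909 * 422.062 - 36
     = 2.369318.
Step 4: Ties present; correction factor C = 1 - 12/(11^3 - 11) = 0.990909. Corrected H = 2.369318 / 0.990909 = 2.391055.
Step 5: Under H0, H ~ chi^2(2); p-value = 0.302544.
Step 6: alpha = 0.05. fail to reject H0.

H = 2.3911, df = 2, p = 0.302544, fail to reject H0.


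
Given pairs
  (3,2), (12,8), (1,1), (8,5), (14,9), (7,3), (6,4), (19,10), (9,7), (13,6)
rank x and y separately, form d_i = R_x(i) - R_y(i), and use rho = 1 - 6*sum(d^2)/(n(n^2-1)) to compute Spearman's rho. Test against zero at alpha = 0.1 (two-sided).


Step 1: Rank x and y separately (midranks; no ties here).
rank(x): 3->2, 12->7, 1->1, 8->5, 14->9, 7->4, 6->3, 19->10, 9->6, 13->8
rank(y): 2->2, 8->8, 1->1, 5->5, 9->9, 3->3, 4->4, 10->10, 7->7, 6->6
Step 2: d_i = R_x(i) - R_y(i); compute d_i^2.
  (2-2)^2=0, (7-8)^2=1, (1-1)^2=0, (5-5)^2=0, (9-9)^2=0, (4-3)^2=1, (3-4)^2=1, (10-10)^2=0, (6-7)^2=1, (8-6)^2=4
sum(d^2) = 8.
Step 3: rho = 1 - 6*8 / (10*(10^2 - 1)) = 1 - 48/990 = 0.951515.
Step 4: Under H0, t = rho * sqrt((n-2)/(1-rho^2)) = 8.7493 ~ t(8).
Step 5: Two-sided p-value from the t-distribution with 8 df = 0.000023.
Step 6: alpha = 0.1. reject H0.

rho = 0.9515, p = 0.000023, reject H0 at alpha = 0.1.


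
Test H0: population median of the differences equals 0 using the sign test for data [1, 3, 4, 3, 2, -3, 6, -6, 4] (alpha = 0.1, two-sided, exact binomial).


Step 1: Discard zero differences. Original n = 9; n_eff = number of nonzero differences = 9.
Nonzero differences (with sign): +1, +3, +4, +3, +2, -3, +6, -6, +4
Step 2: Count signs: positive = 7, negative = 2.
Step 3: Under H0: P(positive) = 0.5, so the number of positives S ~ Bin(9, 0.5).
Step 4: Two-sided exact p-value = sum of Bin(9,0.5) probabilities at or below the observed probability = 0.179688.
Step 5: alpha = 0.1. fail to reject H0.

n_eff = 9, pos = 7, neg = 2, p = 0.179688, fail to reject H0.


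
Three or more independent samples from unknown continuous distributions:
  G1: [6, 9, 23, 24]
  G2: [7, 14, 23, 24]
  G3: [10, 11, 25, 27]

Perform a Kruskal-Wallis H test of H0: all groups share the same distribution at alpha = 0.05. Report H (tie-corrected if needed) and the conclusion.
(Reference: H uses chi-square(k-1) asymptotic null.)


Step 1: Combine all N = 12 observations and assign midranks.
sorted (value, group, rank): (6,G1,1), (7,G2,2), (9,G1,3), (10,G3,4), (11,G3,5), (14,G2,6), (23,G1,7.5), (23,G2,7.5), (24,G1,9.5), (24,G2,9.5), (25,G3,11), (27,G3,12)
Step 2: Sum ranks within each group.
R_1 = 21 (n_1 = 4)
R_2 = 25 (n_2 = 4)
R_3 = 32 (n_3 = 4)
Step 3: H = 12/(N(N+1)) * sum(R_i^2/n_i) - 3(N+1)
     = 12/(12*13) * (21^2/4 + 25^2/4 + 32^2/4) - 3*13
     = 0.076923 * 522.5 - 39
     = 1.192308.
Step 4: Ties present; correction factor C = 1 - 12/(12^3 - 12) = 0.993007. Corrected H = 1.192308 / 0.993007 = 1.200704.
Step 5: Under H0, H ~ chi^2(2); p-value = 0.548618.
Step 6: alpha = 0.05. fail to reject H0.

H = 1.2007, df = 2, p = 0.548618, fail to reject H0.


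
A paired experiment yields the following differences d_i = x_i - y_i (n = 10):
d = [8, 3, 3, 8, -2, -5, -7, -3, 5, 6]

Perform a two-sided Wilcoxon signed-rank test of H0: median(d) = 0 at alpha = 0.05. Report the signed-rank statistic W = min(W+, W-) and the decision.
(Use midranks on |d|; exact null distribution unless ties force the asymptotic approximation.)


Step 1: Drop any zero differences (none here) and take |d_i|.
|d| = [8, 3, 3, 8, 2, 5, 7, 3, 5, 6]
Step 2: Midrank |d_i| (ties get averaged ranks).
ranks: |8|->9.5, |3|->3, |3|->3, |8|->9.5, |2|->1, |5|->5.5, |7|->8, |3|->3, |5|->5.5, |6|->7
Step 3: Attach original signs; sum ranks with positive sign and with negative sign.
W+ = 9.5 + 3 + 3 + 9.5 + 5.5 + 7 = 37.5
W- = 1 + 5.5 + 8 + 3 = 17.5
(Check: W+ + W- = 55 should equal n(n+1)/2 = 55.)
Step 4: Test statistic W = min(W+, W-) = 17.5.
Step 5: Ties in |d|, so use the tie-corrected normal approximation.
        E[W] = n(n+1)/4 = 10*11/4 = 27.5.
        Tie groups: |d|=3 (t=3), |d|=5 (t=2), |d|=8 (t=2); sum(t^3 - t) = 36.
        Var[W] = n(n+1)(2n+1)/24 - sum(t^3-t)/48 = 2310/24 - 36/48 = 95.5.
        z = (W - E[W]) / sqrt(Var[W]) = (17.5 - 27.5) / 9.7724 = -1.0233.
        Two-sided p = 2*Phi(z) = 0.306171.
Step 6: alpha = 0.05. fail to reject H0.

W+ = 37.5, W- = 17.5, W = min = 17.5, p = 0.306171, fail to reject H0.


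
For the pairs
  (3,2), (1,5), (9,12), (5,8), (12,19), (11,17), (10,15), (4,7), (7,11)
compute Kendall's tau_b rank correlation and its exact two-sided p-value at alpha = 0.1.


Step 1: Enumerate the 36 unordered pairs (i,j) with i<j and classify each by sign(x_j-x_i) * sign(y_j-y_i).
  (1,2):dx=-2,dy=+3->D; (1,3):dx=+6,dy=+10->C; (1,4):dx=+2,dy=+6->C; (1,5):dx=+9,dy=+17->C
  (1,6):dx=+8,dy=+15->C; (1,7):dx=+7,dy=+13->C; (1,8):dx=+1,dy=+5->C; (1,9):dx=+4,dy=+9->C
  (2,3):dx=+8,dy=+7->C; (2,4):dx=+4,dy=+3->C; (2,5):dx=+11,dy=+14->C; (2,6):dx=+10,dy=+12->C
  (2,7):dx=+9,dy=+10->C; (2,8):dx=+3,dy=+2->C; (2,9):dx=+6,dy=+6->C; (3,4):dx=-4,dy=-4->C
  (3,5):dx=+3,dy=+7->C; (3,6):dx=+2,dy=+5->C; (3,7):dx=+1,dy=+3->C; (3,8):dx=-5,dy=-5->C
  (3,9):dx=-2,dy=-1->C; (4,5):dx=+7,dy=+11->C; (4,6):dx=+6,dy=+9->C; (4,7):dx=+5,dy=+7->C
  (4,8):dx=-1,dy=-1->C; (4,9):dx=+2,dy=+3->C; (5,6):dx=-1,dy=-2->C; (5,7):dx=-2,dy=-4->C
  (5,8):dx=-8,dy=-12->C; (5,9):dx=-5,dy=-8->C; (6,7):dx=-1,dy=-2->C; (6,8):dx=-7,dy=-10->C
  (6,9):dx=-4,dy=-6->C; (7,8):dx=-6,dy=-8->C; (7,9):dx=-3,dy=-4->C; (8,9):dx=+3,dy=+4->C
Step 2: C = 35, D = 1, total pairs = 36.
Step 3: tau = (C - D)/(n(n-1)/2) = (35 - 1)/36 = 0.944444.
Step 4: Exact two-sided p-value (enumerate n! = 362880 permutations of y under H0): p = 0.000050.
Step 5: alpha = 0.1. reject H0.

tau_b = 0.9444 (C=35, D=1), p = 0.000050, reject H0.


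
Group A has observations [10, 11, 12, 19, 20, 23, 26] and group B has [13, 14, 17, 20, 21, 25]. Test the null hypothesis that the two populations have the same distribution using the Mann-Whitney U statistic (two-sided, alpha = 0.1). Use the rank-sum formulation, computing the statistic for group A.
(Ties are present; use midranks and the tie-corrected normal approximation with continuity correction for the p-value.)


Step 1: Combine and sort all 13 observations; assign midranks.
sorted (value, group): (10,X), (11,X), (12,X), (13,Y), (14,Y), (17,Y), (19,X), (20,X), (20,Y), (21,Y), (23,X), (25,Y), (26,X)
ranks: 10->1, 11->2, 12->3, 13->4, 14->5, 17->6, 19->7, 20->8.5, 20->8.5, 21->10, 23->11, 25->12, 26->13
Step 2: Rank sum for X: R1 = 1 + 2 + 3 + 7 + 8.5 + 11 + 13 = 45.5.
Step 3: U_X = R1 - n1(n1+1)/2 = 45.5 - 7*8/2 = 45.5 - 28 = 17.5.
       U_Y = n1*n2 - U_X = 42 - 17.5 = 24.5.
Step 4: Ties are present, so use the tie-corrected normal approximation (with continuity correction) for the p-value.
Step 5: p-value = 0.667806; compare to alpha = 0.1. fail to reject H0.

U_X = 17.5, p = 0.667806, fail to reject H0 at alpha = 0.1.


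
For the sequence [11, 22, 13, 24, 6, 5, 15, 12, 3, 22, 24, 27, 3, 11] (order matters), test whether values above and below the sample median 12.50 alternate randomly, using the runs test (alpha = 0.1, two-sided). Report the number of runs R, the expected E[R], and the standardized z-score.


Step 1: Compute median = 12.50; label A = above, B = below.
Labels in order: BAAABBABBAAABB  (n_A = 7, n_B = 7)
Step 2: Count runs R = 7.
Step 3: Under H0 (random ordering), E[R] = 2*n_A*n_B/(n_A+n_B) + 1 = 2*7*7/14 + 1 = 8.0000.
        Var[R] = 2*n_A*n_B*(2*n_A*n_B - n_A - n_B) / ((n_A+n_B)^2 * (n_A+n_B-1)) = 8232/2548 = 3.2308.
        SD[R] = 1.7974.
Step 4: Continuity-corrected z = (R + 0.5 - E[R]) / SD[R] = (7 + 0.5 - 8.0000) / 1.7974 = -0.2782.
Step 5: Two-sided p-value via normal approximation = 2*(1 - Phi(|z|)) = 0.780879.
Step 6: alpha = 0.1. fail to reject H0.

R = 7, z = -0.2782, p = 0.780879, fail to reject H0.


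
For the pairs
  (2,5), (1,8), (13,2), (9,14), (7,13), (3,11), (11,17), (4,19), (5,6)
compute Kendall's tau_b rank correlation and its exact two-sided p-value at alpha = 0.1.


Step 1: Enumerate the 36 unordered pairs (i,j) with i<j and classify each by sign(x_j-x_i) * sign(y_j-y_i).
  (1,2):dx=-1,dy=+3->D; (1,3):dx=+11,dy=-3->D; (1,4):dx=+7,dy=+9->C; (1,5):dx=+5,dy=+8->C
  (1,6):dx=+1,dy=+6->C; (1,7):dx=+9,dy=+12->C; (1,8):dx=+2,dy=+14->C; (1,9):dx=+3,dy=+1->C
  (2,3):dx=+12,dy=-6->D; (2,4):dx=+8,dy=+6->C; (2,5):dx=+6,dy=+5->C; (2,6):dx=+2,dy=+3->C
  (2,7):dx=+10,dy=+9->C; (2,8):dx=+3,dy=+11->C; (2,9):dx=+4,dy=-2->D; (3,4):dx=-4,dy=+12->D
  (3,5):dx=-6,dy=+11->D; (3,6):dx=-10,dy=+9->D; (3,7):dx=-2,dy=+15->D; (3,8):dx=-9,dy=+17->D
  (3,9):dx=-8,dy=+4->D; (4,5):dx=-2,dy=-1->C; (4,6):dx=-6,dy=-3->C; (4,7):dx=+2,dy=+3->C
  (4,8):dx=-5,dy=+5->D; (4,9):dx=-4,dy=-8->C; (5,6):dx=-4,dy=-2->C; (5,7):dx=+4,dy=+4->C
  (5,8):dx=-3,dy=+6->D; (5,9):dx=-2,dy=-7->C; (6,7):dx=+8,dy=+6->C; (6,8):dx=+1,dy=+8->C
  (6,9):dx=+2,dy=-5->D; (7,8):dx=-7,dy=+2->D; (7,9):dx=-6,dy=-11->C; (8,9):dx=+1,dy=-13->D
Step 2: C = 21, D = 15, total pairs = 36.
Step 3: tau = (C - D)/(n(n-1)/2) = (21 - 15)/36 = 0.166667.
Step 4: Exact two-sided p-value (enumerate n! = 362880 permutations of y under H0): p = 0.612202.
Step 5: alpha = 0.1. fail to reject H0.

tau_b = 0.1667 (C=21, D=15), p = 0.612202, fail to reject H0.


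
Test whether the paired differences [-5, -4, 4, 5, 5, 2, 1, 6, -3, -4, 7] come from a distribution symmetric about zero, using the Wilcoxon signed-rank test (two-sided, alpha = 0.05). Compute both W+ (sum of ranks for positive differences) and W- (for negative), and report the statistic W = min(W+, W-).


Step 1: Drop any zero differences (none here) and take |d_i|.
|d| = [5, 4, 4, 5, 5, 2, 1, 6, 3, 4, 7]
Step 2: Midrank |d_i| (ties get averaged ranks).
ranks: |5|->8, |4|->5, |4|->5, |5|->8, |5|->8, |2|->2, |1|->1, |6|->10, |3|->3, |4|->5, |7|->11
Step 3: Attach original signs; sum ranks with positive sign and with negative sign.
W+ = 5 + 8 + 8 + 2 + 1 + 10 + 11 = 45
W- = 8 + 5 + 3 + 5 = 21
(Check: W+ + W- = 66 should equal n(n+1)/2 = 66.)
Step 4: Test statistic W = min(W+, W-) = 21.
Step 5: Ties in |d|, so use the tie-corrected normal approximation.
        E[W] = n(n+1)/4 = 11*12/4 = 33.
        Tie groups: |d|=4 (t=3), |d|=5 (t=3); sum(t^3 - t) = 48.
        Var[W] = n(n+1)(2n+1)/24 - sum(t^3-t)/48 = 3036/24 - 48/48 = 125.5.
        z = (W - E[W]) / sqrt(Var[W]) = (21 - 33) / 11.2027 = -1.0712.
        Two-sided p = 2*Phi(z) = 0.284092.
Step 6: alpha = 0.05. fail to reject H0.

W+ = 45, W- = 21, W = min = 21, p = 0.284092, fail to reject H0.


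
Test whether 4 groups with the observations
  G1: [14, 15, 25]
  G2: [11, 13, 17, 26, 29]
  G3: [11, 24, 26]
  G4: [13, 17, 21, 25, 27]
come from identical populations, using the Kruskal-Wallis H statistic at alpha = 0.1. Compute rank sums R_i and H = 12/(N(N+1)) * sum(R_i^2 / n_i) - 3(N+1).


Step 1: Combine all N = 16 observations and assign midranks.
sorted (value, group, rank): (11,G2,1.5), (11,G3,1.5), (13,G2,3.5), (13,G4,3.5), (14,G1,5), (15,G1,6), (17,G2,7.5), (17,G4,7.5), (21,G4,9), (24,G3,10), (25,G1,11.5), (25,G4,11.5), (26,G2,13.5), (26,G3,13.5), (27,G4,15), (29,G2,16)
Step 2: Sum ranks within each group.
R_1 = 22.5 (n_1 = 3)
R_2 = 42 (n_2 = 5)
R_3 = 25 (n_3 = 3)
R_4 = 46.5 (n_4 = 5)
Step 3: H = 12/(N(N+1)) * sum(R_i^2/n_i) - 3(N+1)
     = 12/(16*17) * (22.5^2/3 + 42^2/5 + 25^2/3 + 46.5^2/5) - 3*17
     = 0.044118 * 1162.33 - 51
     = 0.279412.
Step 4: Ties present; correction factor C = 1 - 30/(16^3 - 16) = 0.992647. Corrected H = 0.279412 / 0.992647 = 0.281481.
Step 5: Under H0, H ~ chi^2(3); p-value = 0.963473.
Step 6: alpha = 0.1. fail to reject H0.

H = 0.2815, df = 3, p = 0.963473, fail to reject H0.


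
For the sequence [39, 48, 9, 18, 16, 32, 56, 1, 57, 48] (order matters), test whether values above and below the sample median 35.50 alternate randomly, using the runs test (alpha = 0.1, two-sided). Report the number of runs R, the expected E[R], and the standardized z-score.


Step 1: Compute median = 35.50; label A = above, B = below.
Labels in order: AABBBBABAA  (n_A = 5, n_B = 5)
Step 2: Count runs R = 5.
Step 3: Under H0 (random ordering), E[R] = 2*n_A*n_B/(n_A+n_B) + 1 = 2*5*5/10 + 1 = 6.0000.
        Var[R] = 2*n_A*n_B*(2*n_A*n_B - n_A - n_B) / ((n_A+n_B)^2 * (n_A+n_B-1)) = 2000/900 = 2.2222.
        SD[R] = 1.4907.
Step 4: Continuity-corrected z = (R + 0.5 - E[R]) / SD[R] = (5 + 0.5 - 6.0000) / 1.4907 = -0.3354.
Step 5: Two-sided p-value via normal approximation = 2*(1 - Phi(|z|)) = 0.737316.
Step 6: alpha = 0.1. fail to reject H0.

R = 5, z = -0.3354, p = 0.737316, fail to reject H0.


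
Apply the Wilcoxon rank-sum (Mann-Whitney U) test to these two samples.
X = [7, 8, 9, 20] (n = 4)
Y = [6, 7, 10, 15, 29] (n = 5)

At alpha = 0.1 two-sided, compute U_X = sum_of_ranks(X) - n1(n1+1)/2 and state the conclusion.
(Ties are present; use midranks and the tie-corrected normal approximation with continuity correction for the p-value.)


Step 1: Combine and sort all 9 observations; assign midranks.
sorted (value, group): (6,Y), (7,X), (7,Y), (8,X), (9,X), (10,Y), (15,Y), (20,X), (29,Y)
ranks: 6->1, 7->2.5, 7->2.5, 8->4, 9->5, 10->6, 15->7, 20->8, 29->9
Step 2: Rank sum for X: R1 = 2.5 + 4 + 5 + 8 = 19.5.
Step 3: U_X = R1 - n1(n1+1)/2 = 19.5 - 4*5/2 = 19.5 - 10 = 9.5.
       U_Y = n1*n2 - U_X = 20 - 9.5 = 10.5.
Step 4: Ties are present, so use the tie-corrected normal approximation (with continuity correction) for the p-value.
Step 5: p-value = 1.000000; compare to alpha = 0.1. fail to reject H0.

U_X = 9.5, p = 1.000000, fail to reject H0 at alpha = 0.1.


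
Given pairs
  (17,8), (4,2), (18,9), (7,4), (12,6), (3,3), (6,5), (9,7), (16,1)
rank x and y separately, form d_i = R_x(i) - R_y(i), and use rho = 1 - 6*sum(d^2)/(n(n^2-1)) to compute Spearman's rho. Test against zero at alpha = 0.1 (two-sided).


Step 1: Rank x and y separately (midranks; no ties here).
rank(x): 17->8, 4->2, 18->9, 7->4, 12->6, 3->1, 6->3, 9->5, 16->7
rank(y): 8->8, 2->2, 9->9, 4->4, 6->6, 3->3, 5->5, 7->7, 1->1
Step 2: d_i = R_x(i) - R_y(i); compute d_i^2.
  (8-8)^2=0, (2-2)^2=0, (9-9)^2=0, (4-4)^2=0, (6-6)^2=0, (1-3)^2=4, (3-5)^2=4, (5-7)^2=4, (7-1)^2=36
sum(d^2) = 48.
Step 3: rho = 1 - 6*48 / (9*(9^2 - 1)) = 1 - 288/720 = 0.600000.
Step 4: Under H0, t = rho * sqrt((n-2)/(1-rho^2)) = 1.9843 ~ t(7).
Step 5: Two-sided p-value from the t-distribution with 7 df = 0.087623.
Step 6: alpha = 0.1. reject H0.

rho = 0.6000, p = 0.087623, reject H0 at alpha = 0.1.


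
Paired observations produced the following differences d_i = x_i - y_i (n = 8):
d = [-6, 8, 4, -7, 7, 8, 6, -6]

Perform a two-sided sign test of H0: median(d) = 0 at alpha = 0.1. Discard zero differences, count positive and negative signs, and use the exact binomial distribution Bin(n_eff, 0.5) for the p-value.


Step 1: Discard zero differences. Original n = 8; n_eff = number of nonzero differences = 8.
Nonzero differences (with sign): -6, +8, +4, -7, +7, +8, +6, -6
Step 2: Count signs: positive = 5, negative = 3.
Step 3: Under H0: P(positive) = 0.5, so the number of positives S ~ Bin(8, 0.5).
Step 4: Two-sided exact p-value = sum of Bin(8,0.5) probabilities at or below the observed probability = 0.726562.
Step 5: alpha = 0.1. fail to reject H0.

n_eff = 8, pos = 5, neg = 3, p = 0.726562, fail to reject H0.


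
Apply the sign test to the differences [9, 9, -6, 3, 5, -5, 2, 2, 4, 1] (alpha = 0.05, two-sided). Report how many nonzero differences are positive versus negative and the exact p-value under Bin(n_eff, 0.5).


Step 1: Discard zero differences. Original n = 10; n_eff = number of nonzero differences = 10.
Nonzero differences (with sign): +9, +9, -6, +3, +5, -5, +2, +2, +4, +1
Step 2: Count signs: positive = 8, negative = 2.
Step 3: Under H0: P(positive) = 0.5, so the number of positives S ~ Bin(10, 0.5).
Step 4: Two-sided exact p-value = sum of Bin(10,0.5) probabilities at or below the observed probability = 0.109375.
Step 5: alpha = 0.05. fail to reject H0.

n_eff = 10, pos = 8, neg = 2, p = 0.109375, fail to reject H0.


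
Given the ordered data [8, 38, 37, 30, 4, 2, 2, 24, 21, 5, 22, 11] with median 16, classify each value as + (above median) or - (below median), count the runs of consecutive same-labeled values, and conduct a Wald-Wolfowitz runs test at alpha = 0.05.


Step 1: Compute median = 16; label A = above, B = below.
Labels in order: BAAABBBAABAB  (n_A = 6, n_B = 6)
Step 2: Count runs R = 7.
Step 3: Under H0 (random ordering), E[R] = 2*n_A*n_B/(n_A+n_B) + 1 = 2*6*6/12 + 1 = 7.0000.
        Var[R] = 2*n_A*n_B*(2*n_A*n_B - n_A - n_B) / ((n_A+n_B)^2 * (n_A+n_B-1)) = 4320/1584 = 2.7273.
        SD[R] = 1.6514.
Step 4: R = E[R], so z = 0 with no continuity correction.
Step 5: Two-sided p-value via normal approximation = 2*(1 - Phi(|z|)) = 1.000000.
Step 6: alpha = 0.05. fail to reject H0.

R = 7, z = 0.0000, p = 1.000000, fail to reject H0.


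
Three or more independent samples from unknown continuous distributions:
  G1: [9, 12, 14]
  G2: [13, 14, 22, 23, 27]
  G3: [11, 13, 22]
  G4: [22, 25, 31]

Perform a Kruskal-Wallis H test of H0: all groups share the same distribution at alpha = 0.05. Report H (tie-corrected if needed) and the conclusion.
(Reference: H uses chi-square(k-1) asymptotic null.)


Step 1: Combine all N = 14 observations and assign midranks.
sorted (value, group, rank): (9,G1,1), (11,G3,2), (12,G1,3), (13,G2,4.5), (13,G3,4.5), (14,G1,6.5), (14,G2,6.5), (22,G2,9), (22,G3,9), (22,G4,9), (23,G2,11), (25,G4,12), (27,G2,13), (31,G4,14)
Step 2: Sum ranks within each group.
R_1 = 10.5 (n_1 = 3)
R_2 = 44 (n_2 = 5)
R_3 = 15.5 (n_3 = 3)
R_4 = 35 (n_4 = 3)
Step 3: H = 12/(N(N+1)) * sum(R_i^2/n_i) - 3(N+1)
     = 12/(14*15) * (10.5^2/3 + 44^2/5 + 15.5^2/3 + 35^2/3) - 3*15
     = 0.057143 * 912.367 - 45
     = 7.135238.
Step 4: Ties present; correction factor C = 1 - 36/(14^3 - 14) = 0.986813. Corrected H = 7.135238 / 0.986813 = 7.230586.
Step 5: Under H0, H ~ chi^2(3); p-value = 0.064900.
Step 6: alpha = 0.05. fail to reject H0.

H = 7.2306, df = 3, p = 0.064900, fail to reject H0.


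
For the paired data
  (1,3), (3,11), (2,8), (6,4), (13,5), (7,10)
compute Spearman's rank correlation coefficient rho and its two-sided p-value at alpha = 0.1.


Step 1: Rank x and y separately (midranks; no ties here).
rank(x): 1->1, 3->3, 2->2, 6->4, 13->6, 7->5
rank(y): 3->1, 11->6, 8->4, 4->2, 5->3, 10->5
Step 2: d_i = R_x(i) - R_y(i); compute d_i^2.
  (1-1)^2=0, (3-6)^2=9, (2-4)^2=4, (4-2)^2=4, (6-3)^2=9, (5-5)^2=0
sum(d^2) = 26.
Step 3: rho = 1 - 6*26 / (6*(6^2 - 1)) = 1 - 156/210 = 0.257143.
Step 4: Under H0, t = rho * sqrt((n-2)/(1-rho^2)) = 0.5322 ~ t(4).
Step 5: Two-sided p-value from the t-distribution with 4 df = 0.622787.
Step 6: alpha = 0.1. fail to reject H0.

rho = 0.2571, p = 0.622787, fail to reject H0 at alpha = 0.1.


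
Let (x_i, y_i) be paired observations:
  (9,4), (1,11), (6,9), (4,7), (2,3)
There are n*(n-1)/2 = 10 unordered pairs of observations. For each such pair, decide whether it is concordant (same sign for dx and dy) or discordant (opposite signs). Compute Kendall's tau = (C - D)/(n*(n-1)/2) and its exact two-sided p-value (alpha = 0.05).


Step 1: Enumerate the 10 unordered pairs (i,j) with i<j and classify each by sign(x_j-x_i) * sign(y_j-y_i).
  (1,2):dx=-8,dy=+7->D; (1,3):dx=-3,dy=+5->D; (1,4):dx=-5,dy=+3->D; (1,5):dx=-7,dy=-1->C
  (2,3):dx=+5,dy=-2->D; (2,4):dx=+3,dy=-4->D; (2,5):dx=+1,dy=-8->D; (3,4):dx=-2,dy=-2->C
  (3,5):dx=-4,dy=-6->C; (4,5):dx=-2,dy=-4->C
Step 2: C = 4, D = 6, total pairs = 10.
Step 3: tau = (C - D)/(n(n-1)/2) = (4 - 6)/10 = -0.200000.
Step 4: Exact two-sided p-value (enumerate n! = 120 permutations of y under H0): p = 0.816667.
Step 5: alpha = 0.05. fail to reject H0.

tau_b = -0.2000 (C=4, D=6), p = 0.816667, fail to reject H0.


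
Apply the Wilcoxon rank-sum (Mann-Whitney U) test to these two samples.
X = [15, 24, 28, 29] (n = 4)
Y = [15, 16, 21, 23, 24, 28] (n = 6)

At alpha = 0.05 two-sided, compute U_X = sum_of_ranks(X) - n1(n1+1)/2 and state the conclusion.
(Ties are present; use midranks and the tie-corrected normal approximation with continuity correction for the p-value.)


Step 1: Combine and sort all 10 observations; assign midranks.
sorted (value, group): (15,X), (15,Y), (16,Y), (21,Y), (23,Y), (24,X), (24,Y), (28,X), (28,Y), (29,X)
ranks: 15->1.5, 15->1.5, 16->3, 21->4, 23->5, 24->6.5, 24->6.5, 28->8.5, 28->8.5, 29->10
Step 2: Rank sum for X: R1 = 1.5 + 6.5 + 8.5 + 10 = 26.5.
Step 3: U_X = R1 - n1(n1+1)/2 = 26.5 - 4*5/2 = 26.5 - 10 = 16.5.
       U_Y = n1*n2 - U_X = 24 - 16.5 = 7.5.
Step 4: Ties are present, so use the tie-corrected normal approximation (with continuity correction) for the p-value.
Step 5: p-value = 0.389424; compare to alpha = 0.05. fail to reject H0.

U_X = 16.5, p = 0.389424, fail to reject H0 at alpha = 0.05.


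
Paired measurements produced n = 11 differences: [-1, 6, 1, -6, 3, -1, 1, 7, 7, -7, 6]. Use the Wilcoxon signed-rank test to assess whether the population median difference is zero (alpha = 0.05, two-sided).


Step 1: Drop any zero differences (none here) and take |d_i|.
|d| = [1, 6, 1, 6, 3, 1, 1, 7, 7, 7, 6]
Step 2: Midrank |d_i| (ties get averaged ranks).
ranks: |1|->2.5, |6|->7, |1|->2.5, |6|->7, |3|->5, |1|->2.5, |1|->2.5, |7|->10, |7|->10, |7|->10, |6|->7
Step 3: Attach original signs; sum ranks with positive sign and with negative sign.
W+ = 7 + 2.5 + 5 + 2.5 + 10 + 10 + 7 = 44
W- = 2.5 + 7 + 2.5 + 10 = 22
(Check: W+ + W- = 66 should equal n(n+1)/2 = 66.)
Step 4: Test statistic W = min(W+, W-) = 22.
Step 5: Ties in |d|, so use the tie-corrected normal approximation.
        E[W] = n(n+1)/4 = 11*12/4 = 33.
        Tie groups: |d|=1 (t=4), |d|=6 (t=3), |d|=7 (t=3); sum(t^3 - t) = 108.
        Var[W] = n(n+1)(2n+1)/24 - sum(t^3-t)/48 = 3036/24 - 108/48 = 124.25.
        z = (W - E[W]) / sqrt(Var[W]) = (22 - 33) / 11.1467 = -0.9868.
        Two-sided p = 2*Phi(z) = 0.323724.
Step 6: alpha = 0.05. fail to reject H0.

W+ = 44, W- = 22, W = min = 22, p = 0.323724, fail to reject H0.


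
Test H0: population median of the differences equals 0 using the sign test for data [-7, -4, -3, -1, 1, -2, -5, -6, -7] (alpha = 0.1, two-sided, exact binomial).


Step 1: Discard zero differences. Original n = 9; n_eff = number of nonzero differences = 9.
Nonzero differences (with sign): -7, -4, -3, -1, +1, -2, -5, -6, -7
Step 2: Count signs: positive = 1, negative = 8.
Step 3: Under H0: P(positive) = 0.5, so the number of positives S ~ Bin(9, 0.5).
Step 4: Two-sided exact p-value = sum of Bin(9,0.5) probabilities at or below the observed probability = 0.039062.
Step 5: alpha = 0.1. reject H0.

n_eff = 9, pos = 1, neg = 8, p = 0.039062, reject H0.


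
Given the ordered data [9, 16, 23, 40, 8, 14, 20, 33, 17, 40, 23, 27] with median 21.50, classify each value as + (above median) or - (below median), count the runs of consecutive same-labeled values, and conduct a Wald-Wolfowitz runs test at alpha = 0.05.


Step 1: Compute median = 21.50; label A = above, B = below.
Labels in order: BBAABBBABAAA  (n_A = 6, n_B = 6)
Step 2: Count runs R = 6.
Step 3: Under H0 (random ordering), E[R] = 2*n_A*n_B/(n_A+n_B) + 1 = 2*6*6/12 + 1 = 7.0000.
        Var[R] = 2*n_A*n_B*(2*n_A*n_B - n_A - n_B) / ((n_A+n_B)^2 * (n_A+n_B-1)) = 4320/1584 = 2.7273.
        SD[R] = 1.6514.
Step 4: Continuity-corrected z = (R + 0.5 - E[R]) / SD[R] = (6 + 0.5 - 7.0000) / 1.6514 = -0.3028.
Step 5: Two-sided p-value via normal approximation = 2*(1 - Phi(|z|)) = 0.762069.
Step 6: alpha = 0.05. fail to reject H0.

R = 6, z = -0.3028, p = 0.762069, fail to reject H0.


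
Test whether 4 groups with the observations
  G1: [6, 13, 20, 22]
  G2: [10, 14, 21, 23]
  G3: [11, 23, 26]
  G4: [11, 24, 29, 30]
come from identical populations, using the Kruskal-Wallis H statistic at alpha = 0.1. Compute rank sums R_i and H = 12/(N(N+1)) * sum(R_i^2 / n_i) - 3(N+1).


Step 1: Combine all N = 15 observations and assign midranks.
sorted (value, group, rank): (6,G1,1), (10,G2,2), (11,G3,3.5), (11,G4,3.5), (13,G1,5), (14,G2,6), (20,G1,7), (21,G2,8), (22,G1,9), (23,G2,10.5), (23,G3,10.5), (24,G4,12), (26,G3,13), (29,G4,14), (30,G4,15)
Step 2: Sum ranks within each group.
R_1 = 22 (n_1 = 4)
R_2 = 26.5 (n_2 = 4)
R_3 = 27 (n_3 = 3)
R_4 = 44.5 (n_4 = 4)
Step 3: H = 12/(N(N+1)) * sum(R_i^2/n_i) - 3(N+1)
     = 12/(15*16) * (22^2/4 + 26.5^2/4 + 27^2/3 + 44.5^2/4) - 3*16
     = 0.050000 * 1034.62 - 48
     = 3.731250.
Step 4: Ties present; correction factor C = 1 - 12/(15^3 - 15) = 0.996429. Corrected H = 3.731250 / 0.996429 = 3.744624.
Step 5: Under H0, H ~ chi^2(3); p-value = 0.290393.
Step 6: alpha = 0.1. fail to reject H0.

H = 3.7446, df = 3, p = 0.290393, fail to reject H0.


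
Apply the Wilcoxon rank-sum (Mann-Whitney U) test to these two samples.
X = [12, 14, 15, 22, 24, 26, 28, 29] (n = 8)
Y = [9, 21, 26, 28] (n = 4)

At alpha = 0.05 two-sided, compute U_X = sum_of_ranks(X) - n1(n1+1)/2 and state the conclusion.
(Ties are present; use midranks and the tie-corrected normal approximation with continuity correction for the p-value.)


Step 1: Combine and sort all 12 observations; assign midranks.
sorted (value, group): (9,Y), (12,X), (14,X), (15,X), (21,Y), (22,X), (24,X), (26,X), (26,Y), (28,X), (28,Y), (29,X)
ranks: 9->1, 12->2, 14->3, 15->4, 21->5, 22->6, 24->7, 26->8.5, 26->8.5, 28->10.5, 28->10.5, 29->12
Step 2: Rank sum for X: R1 = 2 + 3 + 4 + 6 + 7 + 8.5 + 10.5 + 12 = 53.
Step 3: U_X = R1 - n1(n1+1)/2 = 53 - 8*9/2 = 53 - 36 = 17.
       U_Y = n1*n2 - U_X = 32 - 17 = 15.
Step 4: Ties are present, so use the tie-corrected normal approximation (with continuity correction) for the p-value.
Step 5: p-value = 0.932087; compare to alpha = 0.05. fail to reject H0.

U_X = 17, p = 0.932087, fail to reject H0 at alpha = 0.05.


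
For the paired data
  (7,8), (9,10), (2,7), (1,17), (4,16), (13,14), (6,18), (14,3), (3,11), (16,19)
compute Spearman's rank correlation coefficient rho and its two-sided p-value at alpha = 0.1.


Step 1: Rank x and y separately (midranks; no ties here).
rank(x): 7->6, 9->7, 2->2, 1->1, 4->4, 13->8, 6->5, 14->9, 3->3, 16->10
rank(y): 8->3, 10->4, 7->2, 17->8, 16->7, 14->6, 18->9, 3->1, 11->5, 19->10
Step 2: d_i = R_x(i) - R_y(i); compute d_i^2.
  (6-3)^2=9, (7-4)^2=9, (2-2)^2=0, (1-8)^2=49, (4-7)^2=9, (8-6)^2=4, (5-9)^2=16, (9-1)^2=64, (3-5)^2=4, (10-10)^2=0
sum(d^2) = 164.
Step 3: rho = 1 - 6*164 / (10*(10^2 - 1)) = 1 - 984/990 = 0.006061.
Step 4: Under H0, t = rho * sqrt((n-2)/(1-rho^2)) = 0.0171 ~ t(8).
Step 5: Two-sided p-value from the t-distribution with 8 df = 0.986743.
Step 6: alpha = 0.1. fail to reject H0.

rho = 0.0061, p = 0.986743, fail to reject H0 at alpha = 0.1.


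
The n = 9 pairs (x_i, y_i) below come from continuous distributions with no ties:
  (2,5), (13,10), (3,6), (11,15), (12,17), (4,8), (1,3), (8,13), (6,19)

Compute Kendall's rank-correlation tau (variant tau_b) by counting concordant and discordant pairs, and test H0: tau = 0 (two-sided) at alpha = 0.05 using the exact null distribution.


Step 1: Enumerate the 36 unordered pairs (i,j) with i<j and classify each by sign(x_j-x_i) * sign(y_j-y_i).
  (1,2):dx=+11,dy=+5->C; (1,3):dx=+1,dy=+1->C; (1,4):dx=+9,dy=+10->C; (1,5):dx=+10,dy=+12->C
  (1,6):dx=+2,dy=+3->C; (1,7):dx=-1,dy=-2->C; (1,8):dx=+6,dy=+8->C; (1,9):dx=+4,dy=+14->C
  (2,3):dx=-10,dy=-4->C; (2,4):dx=-2,dy=+5->D; (2,5):dx=-1,dy=+7->D; (2,6):dx=-9,dy=-2->C
  (2,7):dx=-12,dy=-7->C; (2,8):dx=-5,dy=+3->D; (2,9):dx=-7,dy=+9->D; (3,4):dx=+8,dy=+9->C
  (3,5):dx=+9,dy=+11->C; (3,6):dx=+1,dy=+2->C; (3,7):dx=-2,dy=-3->C; (3,8):dx=+5,dy=+7->C
  (3,9):dx=+3,dy=+13->C; (4,5):dx=+1,dy=+2->C; (4,6):dx=-7,dy=-7->C; (4,7):dx=-10,dy=-12->C
  (4,8):dx=-3,dy=-2->C; (4,9):dx=-5,dy=+4->D; (5,6):dx=-8,dy=-9->C; (5,7):dx=-11,dy=-14->C
  (5,8):dx=-4,dy=-4->C; (5,9):dx=-6,dy=+2->D; (6,7):dx=-3,dy=-5->C; (6,8):dx=+4,dy=+5->C
  (6,9):dx=+2,dy=+11->C; (7,8):dx=+7,dy=+10->C; (7,9):dx=+5,dy=+16->C; (8,9):dx=-2,dy=+6->D
Step 2: C = 29, D = 7, total pairs = 36.
Step 3: tau = (C - D)/(n(n-1)/2) = (29 - 7)/36 = 0.611111.
Step 4: Exact two-sided p-value (enumerate n! = 362880 permutations of y under H0): p = 0.024741.
Step 5: alpha = 0.05. reject H0.

tau_b = 0.6111 (C=29, D=7), p = 0.024741, reject H0.


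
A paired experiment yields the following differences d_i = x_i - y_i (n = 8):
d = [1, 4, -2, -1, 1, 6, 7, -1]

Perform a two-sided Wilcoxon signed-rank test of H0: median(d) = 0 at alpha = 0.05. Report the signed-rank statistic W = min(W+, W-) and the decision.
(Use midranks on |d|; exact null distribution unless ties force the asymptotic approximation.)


Step 1: Drop any zero differences (none here) and take |d_i|.
|d| = [1, 4, 2, 1, 1, 6, 7, 1]
Step 2: Midrank |d_i| (ties get averaged ranks).
ranks: |1|->2.5, |4|->6, |2|->5, |1|->2.5, |1|->2.5, |6|->7, |7|->8, |1|->2.5
Step 3: Attach original signs; sum ranks with positive sign and with negative sign.
W+ = 2.5 + 6 + 2.5 + 7 + 8 = 26
W- = 5 + 2.5 + 2.5 = 10
(Check: W+ + W- = 36 should equal n(n+1)/2 = 36.)
Step 4: Test statistic W = min(W+, W-) = 10.
Step 5: Ties in |d|, so use the tie-corrected normal approximation.
        E[W] = n(n+1)/4 = 8*9/4 = 18.
        Tie groups: |d|=1 (t=4); sum(t^3 - t) = 60.
        Var[W] = n(n+1)(2n+1)/24 - sum(t^3-t)/48 = 1224/24 - 60/48 = 49.75.
        z = (W - E[W]) / sqrt(Var[W]) = (10 - 18) / 7.0534 = -1.1342.
        Two-sided p = 2*Phi(z) = 0.256707.
Step 6: alpha = 0.05. fail to reject H0.

W+ = 26, W- = 10, W = min = 10, p = 0.256707, fail to reject H0.


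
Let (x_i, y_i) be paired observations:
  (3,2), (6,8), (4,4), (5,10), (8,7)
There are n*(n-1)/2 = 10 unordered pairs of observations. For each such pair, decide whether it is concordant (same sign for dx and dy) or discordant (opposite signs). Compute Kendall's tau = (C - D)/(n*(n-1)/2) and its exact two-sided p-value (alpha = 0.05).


Step 1: Enumerate the 10 unordered pairs (i,j) with i<j and classify each by sign(x_j-x_i) * sign(y_j-y_i).
  (1,2):dx=+3,dy=+6->C; (1,3):dx=+1,dy=+2->C; (1,4):dx=+2,dy=+8->C; (1,5):dx=+5,dy=+5->C
  (2,3):dx=-2,dy=-4->C; (2,4):dx=-1,dy=+2->D; (2,5):dx=+2,dy=-1->D; (3,4):dx=+1,dy=+6->C
  (3,5):dx=+4,dy=+3->C; (4,5):dx=+3,dy=-3->D
Step 2: C = 7, D = 3, total pairs = 10.
Step 3: tau = (C - D)/(n(n-1)/2) = (7 - 3)/10 = 0.400000.
Step 4: Exact two-sided p-value (enumerate n! = 120 permutations of y under H0): p = 0.483333.
Step 5: alpha = 0.05. fail to reject H0.

tau_b = 0.4000 (C=7, D=3), p = 0.483333, fail to reject H0.


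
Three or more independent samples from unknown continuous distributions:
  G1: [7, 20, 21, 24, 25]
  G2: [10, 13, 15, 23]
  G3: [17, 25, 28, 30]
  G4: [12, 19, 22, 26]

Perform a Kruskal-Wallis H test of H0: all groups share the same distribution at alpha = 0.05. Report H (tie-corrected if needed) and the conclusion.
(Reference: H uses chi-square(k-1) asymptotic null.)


Step 1: Combine all N = 17 observations and assign midranks.
sorted (value, group, rank): (7,G1,1), (10,G2,2), (12,G4,3), (13,G2,4), (15,G2,5), (17,G3,6), (19,G4,7), (20,G1,8), (21,G1,9), (22,G4,10), (23,G2,11), (24,G1,12), (25,G1,13.5), (25,G3,13.5), (26,G4,15), (28,G3,16), (30,G3,17)
Step 2: Sum ranks within each group.
R_1 = 43.5 (n_1 = 5)
R_2 = 22 (n_2 = 4)
R_3 = 52.5 (n_3 = 4)
R_4 = 35 (n_4 = 4)
Step 3: H = 12/(N(N+1)) * sum(R_i^2/n_i) - 3(N+1)
     = 12/(17*18) * (43.5^2/5 + 22^2/4 + 52.5^2/4 + 35^2/4) - 3*18
     = 0.039216 * 1494.76 - 54
     = 4.618137.
Step 4: Ties present; correction factor C = 1 - 6/(17^3 - 17) = 0.998775. Corrected H = 4.618137 / 0.998775 = 4.623804.
Step 5: Under H0, H ~ chi^2(3); p-value = 0.201510.
Step 6: alpha = 0.05. fail to reject H0.

H = 4.6238, df = 3, p = 0.201510, fail to reject H0.


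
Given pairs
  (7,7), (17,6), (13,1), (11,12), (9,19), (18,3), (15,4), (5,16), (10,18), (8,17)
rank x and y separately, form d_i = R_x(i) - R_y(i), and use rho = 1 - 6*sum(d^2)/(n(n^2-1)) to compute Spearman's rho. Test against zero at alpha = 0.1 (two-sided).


Step 1: Rank x and y separately (midranks; no ties here).
rank(x): 7->2, 17->9, 13->7, 11->6, 9->4, 18->10, 15->8, 5->1, 10->5, 8->3
rank(y): 7->5, 6->4, 1->1, 12->6, 19->10, 3->2, 4->3, 16->7, 18->9, 17->8
Step 2: d_i = R_x(i) - R_y(i); compute d_i^2.
  (2-5)^2=9, (9-4)^2=25, (7-1)^2=36, (6-6)^2=0, (4-10)^2=36, (10-2)^2=64, (8-3)^2=25, (1-7)^2=36, (5-9)^2=16, (3-8)^2=25
sum(d^2) = 272.
Step 3: rho = 1 - 6*272 / (10*(10^2 - 1)) = 1 - 1632/990 = -0.648485.
Step 4: Under H0, t = rho * sqrt((n-2)/(1-rho^2)) = -2.4095 ~ t(8).
Step 5: Two-sided p-value from the t-distribution with 8 df = 0.042540.
Step 6: alpha = 0.1. reject H0.

rho = -0.6485, p = 0.042540, reject H0 at alpha = 0.1.


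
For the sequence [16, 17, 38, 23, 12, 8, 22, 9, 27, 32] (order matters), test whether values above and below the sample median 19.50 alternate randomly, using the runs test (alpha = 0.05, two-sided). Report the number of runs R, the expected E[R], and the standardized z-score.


Step 1: Compute median = 19.50; label A = above, B = below.
Labels in order: BBAABBABAA  (n_A = 5, n_B = 5)
Step 2: Count runs R = 6.
Step 3: Under H0 (random ordering), E[R] = 2*n_A*n_B/(n_A+n_B) + 1 = 2*5*5/10 + 1 = 6.0000.
        Var[R] = 2*n_A*n_B*(2*n_A*n_B - n_A - n_B) / ((n_A+n_B)^2 * (n_A+n_B-1)) = 2000/900 = 2.2222.
        SD[R] = 1.4907.
Step 4: R = E[R], so z = 0 with no continuity correction.
Step 5: Two-sided p-value via normal approximation = 2*(1 - Phi(|z|)) = 1.000000.
Step 6: alpha = 0.05. fail to reject H0.

R = 6, z = 0.0000, p = 1.000000, fail to reject H0.


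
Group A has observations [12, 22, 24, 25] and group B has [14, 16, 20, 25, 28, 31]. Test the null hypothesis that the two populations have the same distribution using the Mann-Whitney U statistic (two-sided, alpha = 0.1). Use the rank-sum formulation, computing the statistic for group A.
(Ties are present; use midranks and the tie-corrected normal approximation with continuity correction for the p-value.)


Step 1: Combine and sort all 10 observations; assign midranks.
sorted (value, group): (12,X), (14,Y), (16,Y), (20,Y), (22,X), (24,X), (25,X), (25,Y), (28,Y), (31,Y)
ranks: 12->1, 14->2, 16->3, 20->4, 22->5, 24->6, 25->7.5, 25->7.5, 28->9, 31->10
Step 2: Rank sum for X: R1 = 1 + 5 + 6 + 7.5 = 19.5.
Step 3: U_X = R1 - n1(n1+1)/2 = 19.5 - 4*5/2 = 19.5 - 10 = 9.5.
       U_Y = n1*n2 - U_X = 24 - 9.5 = 14.5.
Step 4: Ties are present, so use the tie-corrected normal approximation (with continuity correction) for the p-value.
Step 5: p-value = 0.668870; compare to alpha = 0.1. fail to reject H0.

U_X = 9.5, p = 0.668870, fail to reject H0 at alpha = 0.1.


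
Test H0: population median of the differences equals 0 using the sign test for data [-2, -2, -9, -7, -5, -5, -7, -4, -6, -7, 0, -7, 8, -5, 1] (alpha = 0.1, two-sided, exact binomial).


Step 1: Discard zero differences. Original n = 15; n_eff = number of nonzero differences = 14.
Nonzero differences (with sign): -2, -2, -9, -7, -5, -5, -7, -4, -6, -7, -7, +8, -5, +1
Step 2: Count signs: positive = 2, negative = 12.
Step 3: Under H0: P(positive) = 0.5, so the number of positives S ~ Bin(14, 0.5).
Step 4: Two-sided exact p-value = sum of Bin(14,0.5) probabilities at or below the observed probability = 0.012939.
Step 5: alpha = 0.1. reject H0.

n_eff = 14, pos = 2, neg = 12, p = 0.012939, reject H0.


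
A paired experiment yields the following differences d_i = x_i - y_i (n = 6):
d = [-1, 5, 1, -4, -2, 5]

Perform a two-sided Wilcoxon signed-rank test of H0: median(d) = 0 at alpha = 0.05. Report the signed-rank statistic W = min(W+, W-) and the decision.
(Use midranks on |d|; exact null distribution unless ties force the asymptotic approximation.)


Step 1: Drop any zero differences (none here) and take |d_i|.
|d| = [1, 5, 1, 4, 2, 5]
Step 2: Midrank |d_i| (ties get averaged ranks).
ranks: |1|->1.5, |5|->5.5, |1|->1.5, |4|->4, |2|->3, |5|->5.5
Step 3: Attach original signs; sum ranks with positive sign and with negative sign.
W+ = 5.5 + 1.5 + 5.5 = 12.5
W- = 1.5 + 4 + 3 = 8.5
(Check: W+ + W- = 21 should equal n(n+1)/2 = 21.)
Step 4: Test statistic W = min(W+, W-) = 8.5.
Step 5: Ties in |d|, so use the tie-corrected normal approximation.
        E[W] = n(n+1)/4 = 6*7/4 = 10.5.
        Tie groups: |d|=1 (t=2), |d|=5 (t=2); sum(t^3 - t) = 12.
        Var[W] = n(n+1)(2n+1)/24 - sum(t^3-t)/48 = 546/24 - 12/48 = 22.5.
        z = (W - E[W]) / sqrt(Var[W]) = (8.5 - 10.5) / 4.7434 = -0.4216.
        Two-sided p = 2*Phi(z) = 0.673290.
Step 6: alpha = 0.05. fail to reject H0.

W+ = 12.5, W- = 8.5, W = min = 8.5, p = 0.673290, fail to reject H0.


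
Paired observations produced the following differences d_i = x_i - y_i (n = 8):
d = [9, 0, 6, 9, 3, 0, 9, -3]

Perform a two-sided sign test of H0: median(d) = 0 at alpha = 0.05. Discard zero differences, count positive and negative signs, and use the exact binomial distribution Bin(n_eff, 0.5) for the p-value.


Step 1: Discard zero differences. Original n = 8; n_eff = number of nonzero differences = 6.
Nonzero differences (with sign): +9, +6, +9, +3, +9, -3
Step 2: Count signs: positive = 5, negative = 1.
Step 3: Under H0: P(positive) = 0.5, so the number of positives S ~ Bin(6, 0.5).
Step 4: Two-sided exact p-value = sum of Bin(6,0.5) probabilities at or below the observed probability = 0.218750.
Step 5: alpha = 0.05. fail to reject H0.

n_eff = 6, pos = 5, neg = 1, p = 0.218750, fail to reject H0.
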